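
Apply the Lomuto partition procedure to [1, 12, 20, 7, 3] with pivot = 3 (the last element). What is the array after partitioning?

Lomuto partition with pivot = 3:

Initial array: [1, 12, 20, 7, 3]

arr[0]=1 <= 3: swap with position 0, array becomes [1, 12, 20, 7, 3]
arr[1]=12 > 3: no swap
arr[2]=20 > 3: no swap
arr[3]=7 > 3: no swap

Place pivot at position 1: [1, 3, 20, 7, 12]
Pivot position: 1

After partitioning with pivot 3, the array becomes [1, 3, 20, 7, 12]. The pivot is placed at index 1. All elements to the left of the pivot are <= 3, and all elements to the right are > 3.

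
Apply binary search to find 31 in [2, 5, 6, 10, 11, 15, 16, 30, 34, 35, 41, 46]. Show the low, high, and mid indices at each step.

Binary search for 31 in [2, 5, 6, 10, 11, 15, 16, 30, 34, 35, 41, 46]:

lo=0, hi=11, mid=5, arr[mid]=15 -> 15 < 31, search right half
lo=6, hi=11, mid=8, arr[mid]=34 -> 34 > 31, search left half
lo=6, hi=7, mid=6, arr[mid]=16 -> 16 < 31, search right half
lo=7, hi=7, mid=7, arr[mid]=30 -> 30 < 31, search right half
lo=8 > hi=7, target 31 not found

Binary search determines that 31 is not in the array after 4 comparisons. The search space was exhausted without finding the target.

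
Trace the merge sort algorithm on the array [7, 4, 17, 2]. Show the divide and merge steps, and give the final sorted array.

Merge sort trace:

Split: [7, 4, 17, 2] -> [7, 4] and [17, 2]
  Split: [7, 4] -> [7] and [4]
  Merge: [7] + [4] -> [4, 7]
  Split: [17, 2] -> [17] and [2]
  Merge: [17] + [2] -> [2, 17]
Merge: [4, 7] + [2, 17] -> [2, 4, 7, 17]

Final sorted array: [2, 4, 7, 17]

The merge sort proceeds by recursively splitting the array and merging sorted halves.
After all merges, the sorted array is [2, 4, 7, 17].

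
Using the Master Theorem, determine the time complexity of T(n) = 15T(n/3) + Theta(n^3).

Master Theorem for T(n) = 15T(n/3) + O(n^3):

a = 15, b = 3, c = 3
log_b(a) = log_3(15) = 2.4650

Case 3: c = 3 > log_3(15) = 2.4650
T(n) = O(n^3) = O(n^3)

For T(n) = 15T(n/3) + O(n^3): log_3(15) = 2.4650. This is Case 3 of the Master Theorem (c > log_b(a), work dominated by root), giving O(n^3).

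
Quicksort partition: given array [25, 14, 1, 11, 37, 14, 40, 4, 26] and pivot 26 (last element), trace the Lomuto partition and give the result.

Lomuto partition with pivot = 26:

Initial array: [25, 14, 1, 11, 37, 14, 40, 4, 26]

arr[0]=25 <= 26: swap with position 0, array becomes [25, 14, 1, 11, 37, 14, 40, 4, 26]
arr[1]=14 <= 26: swap with position 1, array becomes [25, 14, 1, 11, 37, 14, 40, 4, 26]
arr[2]=1 <= 26: swap with position 2, array becomes [25, 14, 1, 11, 37, 14, 40, 4, 26]
arr[3]=11 <= 26: swap with position 3, array becomes [25, 14, 1, 11, 37, 14, 40, 4, 26]
arr[4]=37 > 26: no swap
arr[5]=14 <= 26: swap with position 4, array becomes [25, 14, 1, 11, 14, 37, 40, 4, 26]
arr[6]=40 > 26: no swap
arr[7]=4 <= 26: swap with position 5, array becomes [25, 14, 1, 11, 14, 4, 40, 37, 26]

Place pivot at position 6: [25, 14, 1, 11, 14, 4, 26, 37, 40]
Pivot position: 6

After partitioning with pivot 26, the array becomes [25, 14, 1, 11, 14, 4, 26, 37, 40]. The pivot is placed at index 6. All elements to the left of the pivot are <= 26, and all elements to the right are > 26.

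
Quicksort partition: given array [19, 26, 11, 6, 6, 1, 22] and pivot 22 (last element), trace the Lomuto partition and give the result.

Lomuto partition with pivot = 22:

Initial array: [19, 26, 11, 6, 6, 1, 22]

arr[0]=19 <= 22: swap with position 0, array becomes [19, 26, 11, 6, 6, 1, 22]
arr[1]=26 > 22: no swap
arr[2]=11 <= 22: swap with position 1, array becomes [19, 11, 26, 6, 6, 1, 22]
arr[3]=6 <= 22: swap with position 2, array becomes [19, 11, 6, 26, 6, 1, 22]
arr[4]=6 <= 22: swap with position 3, array becomes [19, 11, 6, 6, 26, 1, 22]
arr[5]=1 <= 22: swap with position 4, array becomes [19, 11, 6, 6, 1, 26, 22]

Place pivot at position 5: [19, 11, 6, 6, 1, 22, 26]
Pivot position: 5

After partitioning with pivot 22, the array becomes [19, 11, 6, 6, 1, 22, 26]. The pivot is placed at index 5. All elements to the left of the pivot are <= 22, and all elements to the right are > 22.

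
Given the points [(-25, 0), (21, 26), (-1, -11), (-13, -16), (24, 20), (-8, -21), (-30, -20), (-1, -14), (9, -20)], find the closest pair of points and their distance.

Computing all pairwise distances among 9 points:

d((-25, 0), (21, 26)) = 52.8394
d((-25, 0), (-1, -11)) = 26.4008
d((-25, 0), (-13, -16)) = 20.0
d((-25, 0), (24, 20)) = 52.9245
d((-25, 0), (-8, -21)) = 27.0185
d((-25, 0), (-30, -20)) = 20.6155
d((-25, 0), (-1, -14)) = 27.7849
d((-25, 0), (9, -20)) = 39.4462
d((21, 26), (-1, -11)) = 43.0465
d((21, 26), (-13, -16)) = 54.037
d((21, 26), (24, 20)) = 6.7082
d((21, 26), (-8, -21)) = 55.2268
d((21, 26), (-30, -20)) = 68.6804
d((21, 26), (-1, -14)) = 45.6508
d((21, 26), (9, -20)) = 47.5395
d((-1, -11), (-13, -16)) = 13.0
d((-1, -11), (24, 20)) = 39.8246
d((-1, -11), (-8, -21)) = 12.2066
d((-1, -11), (-30, -20)) = 30.3645
d((-1, -11), (-1, -14)) = 3.0 <-- minimum
d((-1, -11), (9, -20)) = 13.4536
d((-13, -16), (24, 20)) = 51.6236
d((-13, -16), (-8, -21)) = 7.0711
d((-13, -16), (-30, -20)) = 17.4642
d((-13, -16), (-1, -14)) = 12.1655
d((-13, -16), (9, -20)) = 22.3607
d((24, 20), (-8, -21)) = 52.0096
d((24, 20), (-30, -20)) = 67.2012
d((24, 20), (-1, -14)) = 42.2019
d((24, 20), (9, -20)) = 42.72
d((-8, -21), (-30, -20)) = 22.0227
d((-8, -21), (-1, -14)) = 9.8995
d((-8, -21), (9, -20)) = 17.0294
d((-30, -20), (-1, -14)) = 29.6142
d((-30, -20), (9, -20)) = 39.0
d((-1, -14), (9, -20)) = 11.6619

Closest pair: (-1, -11) and (-1, -14) with distance 3.0

The closest pair is (-1, -11) and (-1, -14) with Euclidean distance 3.0. For 9 points, brute-force pairwise comparison is shown above. For large n, the divide-and-conquer algorithm (sort by x, recurse on halves, check the dividing strip) achieves O(n log n).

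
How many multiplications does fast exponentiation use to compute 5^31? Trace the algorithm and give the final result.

Computing 5^31 by squaring (build up from 5^1; each line after the first costs one multiplication):

5^1 = 5
5^2 = (5^1)^2 = 5^2 = 25
5^3 = 5 * 5^2 = 5 * 25 = 125
5^6 = (5^3)^2 = 125^2 = 15625
5^7 = 5 * 5^6 = 5 * 15625 = 78125
5^14 = (5^7)^2 = 78125^2 = 6103515625
5^15 = 5 * 5^14 = 5 * 6103515625 = 30517578125
5^30 = (5^15)^2 = 30517578125^2 = 931322574615478515625
5^31 = 5 * 5^30 = 5 * 931322574615478515625 = 4656612873077392578125

Result: 4656612873077392578125
Multiplications needed: 8 (8 lines after 5^1)

5^31 = 4656612873077392578125. Using exponentiation by squaring, this requires 8 multiplications. The key idea: if the exponent is even, square the half-power; if odd, multiply by the base once.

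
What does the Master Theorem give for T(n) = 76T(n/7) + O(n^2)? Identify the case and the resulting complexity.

Master Theorem for T(n) = 76T(n/7) + O(n^2):

a = 76, b = 7, c = 2
log_b(a) = log_7(76) = 2.2256

Case 1: c = 2 < log_7(76) = 2.2256
T(n) = O(n^(log_7 76))

For T(n) = 76T(n/7) + O(n^2): log_7(76) = 2.2256. This is Case 1 of the Master Theorem (c < log_b(a), work dominated by leaves), giving O(n^(log_7 76)).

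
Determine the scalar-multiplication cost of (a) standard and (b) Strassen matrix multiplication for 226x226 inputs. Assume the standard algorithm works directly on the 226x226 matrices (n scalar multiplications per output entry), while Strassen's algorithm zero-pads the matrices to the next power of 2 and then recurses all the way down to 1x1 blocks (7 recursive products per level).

Matrix multiplication for 226x226 matrices:

Strassen's algorithm requires power-of-2 dimensions. Pad 226x226 to 256x256 (next power of 2).

Standard algorithm: 226^3 = 11543176 multiplications
Strassen's algorithm: 7^(log2(256)) = 7^8 = 5764801 multiplications
Savings: 11543176 - 5764801 = 5778375 multiplications

Standard: 11543176 multiplications (226^3). Strassen: 5764801 multiplications (7^8, after padding to 256x256). Strassen reduces 8 recursive multiplications to 7 at each level.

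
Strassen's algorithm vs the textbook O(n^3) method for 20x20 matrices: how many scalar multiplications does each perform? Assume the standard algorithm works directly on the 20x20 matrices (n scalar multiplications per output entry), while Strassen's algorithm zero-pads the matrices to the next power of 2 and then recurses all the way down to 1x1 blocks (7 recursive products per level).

Matrix multiplication for 20x20 matrices:

Strassen's algorithm requires power-of-2 dimensions. Pad 20x20 to 32x32 (next power of 2).

Standard algorithm: 20^3 = 8000 multiplications
Strassen's algorithm: 7^(log2(32)) = 7^5 = 16807 multiplications
Difference: 8000 - 16807 = -8807 (Strassen uses MORE here due to padding overhead — for small or just-over-power-of-2 n, padding can outweigh the per-level savings)

Standard: 8000 multiplications (20^3). Strassen: 16807 multiplications (7^5, after padding to 32x32). Strassen reduces 8 recursive multiplications to 7 at each level.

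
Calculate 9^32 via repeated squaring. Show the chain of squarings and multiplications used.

Computing 9^32 by squaring (build up from 9^1; each line after the first costs one multiplication):

9^1 = 9
9^2 = (9^1)^2 = 9^2 = 81
9^4 = (9^2)^2 = 81^2 = 6561
9^8 = (9^4)^2 = 6561^2 = 43046721
9^16 = (9^8)^2 = 43046721^2 = 1853020188851841
9^32 = (9^16)^2 = 1853020188851841^2 = 3433683820292512484657849089281

Result: 3433683820292512484657849089281
Multiplications needed: 5 (5 lines after 9^1)

9^32 = 3433683820292512484657849089281. Using exponentiation by squaring, this requires 5 multiplications. The key idea: if the exponent is even, square the half-power; if odd, multiply by the base once.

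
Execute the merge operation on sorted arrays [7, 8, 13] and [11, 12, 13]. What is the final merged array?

Merging process:

Compare 7 vs 11: take 7 from left. Merged: [7]
Compare 8 vs 11: take 8 from left. Merged: [7, 8]
Compare 13 vs 11: take 11 from right. Merged: [7, 8, 11]
Compare 13 vs 12: take 12 from right. Merged: [7, 8, 11, 12]
Compare 13 vs 13: take 13 from left. Merged: [7, 8, 11, 12, 13]
Append remaining from right: [13]. Merged: [7, 8, 11, 12, 13, 13]

Final merged array: [7, 8, 11, 12, 13, 13]
Total comparisons: 5

The merged array is [7, 8, 11, 12, 13, 13], requiring 5 comparisons. The merge step runs in O(n) time where n is the total number of elements.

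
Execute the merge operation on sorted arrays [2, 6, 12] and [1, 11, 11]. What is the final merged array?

Merging process:

Compare 2 vs 1: take 1 from right. Merged: [1]
Compare 2 vs 11: take 2 from left. Merged: [1, 2]
Compare 6 vs 11: take 6 from left. Merged: [1, 2, 6]
Compare 12 vs 11: take 11 from right. Merged: [1, 2, 6, 11]
Compare 12 vs 11: take 11 from right. Merged: [1, 2, 6, 11, 11]
Append remaining from left: [12]. Merged: [1, 2, 6, 11, 11, 12]

Final merged array: [1, 2, 6, 11, 11, 12]
Total comparisons: 5

The merged array is [1, 2, 6, 11, 11, 12], requiring 5 comparisons. The merge step runs in O(n) time where n is the total number of elements.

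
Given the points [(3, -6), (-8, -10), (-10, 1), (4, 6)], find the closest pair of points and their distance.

Computing all pairwise distances among 4 points:

d((3, -6), (-8, -10)) = 11.7047
d((3, -6), (-10, 1)) = 14.7648
d((3, -6), (4, 6)) = 12.0416
d((-8, -10), (-10, 1)) = 11.1803 <-- minimum
d((-8, -10), (4, 6)) = 20.0
d((-10, 1), (4, 6)) = 14.8661

Closest pair: (-8, -10) and (-10, 1) with distance 11.1803

The closest pair is (-8, -10) and (-10, 1) with Euclidean distance 11.1803. For 4 points, brute-force pairwise comparison is shown above. For large n, the divide-and-conquer algorithm (sort by x, recurse on halves, check the dividing strip) achieves O(n log n).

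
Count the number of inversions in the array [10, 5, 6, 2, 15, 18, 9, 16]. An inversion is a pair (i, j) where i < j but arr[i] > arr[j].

Finding inversions in [10, 5, 6, 2, 15, 18, 9, 16]:

(0, 1): arr[0]=10 > arr[1]=5
(0, 2): arr[0]=10 > arr[2]=6
(0, 3): arr[0]=10 > arr[3]=2
(0, 6): arr[0]=10 > arr[6]=9
(1, 3): arr[1]=5 > arr[3]=2
(2, 3): arr[2]=6 > arr[3]=2
(4, 6): arr[4]=15 > arr[6]=9
(5, 6): arr[5]=18 > arr[6]=9
(5, 7): arr[5]=18 > arr[7]=16

Total inversions: 9

The array has 9 inversion(s): (0,1), (0,2), (0,3), (0,6), (1,3), (2,3), (4,6), (5,6), (5,7). Each pair (i,j) satisfies i < j and arr[i] > arr[j].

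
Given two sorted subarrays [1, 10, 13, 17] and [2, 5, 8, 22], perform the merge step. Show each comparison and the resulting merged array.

Merging process:

Compare 1 vs 2: take 1 from left. Merged: [1]
Compare 10 vs 2: take 2 from right. Merged: [1, 2]
Compare 10 vs 5: take 5 from right. Merged: [1, 2, 5]
Compare 10 vs 8: take 8 from right. Merged: [1, 2, 5, 8]
Compare 10 vs 22: take 10 from left. Merged: [1, 2, 5, 8, 10]
Compare 13 vs 22: take 13 from left. Merged: [1, 2, 5, 8, 10, 13]
Compare 17 vs 22: take 17 from left. Merged: [1, 2, 5, 8, 10, 13, 17]
Append remaining from right: [22]. Merged: [1, 2, 5, 8, 10, 13, 17, 22]

Final merged array: [1, 2, 5, 8, 10, 13, 17, 22]
Total comparisons: 7

The merged array is [1, 2, 5, 8, 10, 13, 17, 22], requiring 7 comparisons. The merge step runs in O(n) time where n is the total number of elements.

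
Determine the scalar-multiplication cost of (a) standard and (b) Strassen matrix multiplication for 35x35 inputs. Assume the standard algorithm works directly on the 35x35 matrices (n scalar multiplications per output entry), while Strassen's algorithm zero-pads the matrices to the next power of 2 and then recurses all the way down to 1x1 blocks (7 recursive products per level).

Matrix multiplication for 35x35 matrices:

Strassen's algorithm requires power-of-2 dimensions. Pad 35x35 to 64x64 (next power of 2).

Standard algorithm: 35^3 = 42875 multiplications
Strassen's algorithm: 7^(log2(64)) = 7^6 = 117649 multiplications
Difference: 42875 - 117649 = -74774 (Strassen uses MORE here due to padding overhead — for small or just-over-power-of-2 n, padding can outweigh the per-level savings)

Standard: 42875 multiplications (35^3). Strassen: 117649 multiplications (7^6, after padding to 64x64). Strassen reduces 8 recursive multiplications to 7 at each level.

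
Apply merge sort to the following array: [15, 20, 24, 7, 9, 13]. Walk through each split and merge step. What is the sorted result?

Merge sort trace:

Split: [15, 20, 24, 7, 9, 13] -> [15, 20, 24] and [7, 9, 13]
  Split: [15, 20, 24] -> [15] and [20, 24]
    Split: [20, 24] -> [20] and [24]
    Merge: [20] + [24] -> [20, 24]
  Merge: [15] + [20, 24] -> [15, 20, 24]
  Split: [7, 9, 13] -> [7] and [9, 13]
    Split: [9, 13] -> [9] and [13]
    Merge: [9] + [13] -> [9, 13]
  Merge: [7] + [9, 13] -> [7, 9, 13]
Merge: [15, 20, 24] + [7, 9, 13] -> [7, 9, 13, 15, 20, 24]

Final sorted array: [7, 9, 13, 15, 20, 24]

The merge sort proceeds by recursively splitting the array and merging sorted halves.
After all merges, the sorted array is [7, 9, 13, 15, 20, 24].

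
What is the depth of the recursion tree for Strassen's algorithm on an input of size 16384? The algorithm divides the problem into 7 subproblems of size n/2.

For divide and conquer with division factor 2:

Problem sizes at each level:
Level 0: 16384
Level 1: 8192
Level 2: 4096
Level 3: 2048
Level 4: 1024
Level 5: 512
Level 6: 256
Level 7: 128
Level 8: 64
Level 9: 32
Level 10: 16
Level 11: 8
Level 12: 4
Level 13: 2
Level 14: 1

The root is level 0 and the size-1 base case is level 14 (the tree spans levels 0 through 14, i.e. 15 levels counting the root), so the depth is the number of divisions: log_2(16384) = 14

The recursion tree depth is log_2(16384) = 14. At each level, the problem size is divided by 2, so it takes 14 divisions to reduce to a base case of size 1. The algorithm makes 7 recursive calls at each level.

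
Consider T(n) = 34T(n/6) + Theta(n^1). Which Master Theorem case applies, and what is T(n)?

Master Theorem for T(n) = 34T(n/6) + O(n^1):

a = 34, b = 6, c = 1
log_b(a) = log_6(34) = 1.9681

Case 1: c = 1 < log_6(34) = 1.9681
T(n) = O(n^(log_6 34))

For T(n) = 34T(n/6) + O(n^1): log_6(34) = 1.9681. This is Case 1 of the Master Theorem (c < log_b(a), work dominated by leaves), giving O(n^(log_6 34)).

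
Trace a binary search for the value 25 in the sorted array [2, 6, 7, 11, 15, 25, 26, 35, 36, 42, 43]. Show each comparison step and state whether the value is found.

Binary search for 25 in [2, 6, 7, 11, 15, 25, 26, 35, 36, 42, 43]:

lo=0, hi=10, mid=5, arr[mid]=25 -> Found target at index 5!

Binary search finds 25 at index 5 after 1 comparisons. The search repeatedly halves the search space by comparing with the middle element.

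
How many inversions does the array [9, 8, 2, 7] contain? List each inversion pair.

Finding inversions in [9, 8, 2, 7]:

(0, 1): arr[0]=9 > arr[1]=8
(0, 2): arr[0]=9 > arr[2]=2
(0, 3): arr[0]=9 > arr[3]=7
(1, 2): arr[1]=8 > arr[2]=2
(1, 3): arr[1]=8 > arr[3]=7

Total inversions: 5

The array has 5 inversion(s): (0,1), (0,2), (0,3), (1,2), (1,3). Each pair (i,j) satisfies i < j and arr[i] > arr[j].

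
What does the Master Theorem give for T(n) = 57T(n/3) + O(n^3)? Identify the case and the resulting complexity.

Master Theorem for T(n) = 57T(n/3) + O(n^3):

a = 57, b = 3, c = 3
log_b(a) = log_3(57) = 3.6801

Case 1: c = 3 < log_3(57) = 3.6801
T(n) = O(n^(log_3 57))

For T(n) = 57T(n/3) + O(n^3): log_3(57) = 3.6801. This is Case 1 of the Master Theorem (c < log_b(a), work dominated by leaves), giving O(n^(log_3 57)).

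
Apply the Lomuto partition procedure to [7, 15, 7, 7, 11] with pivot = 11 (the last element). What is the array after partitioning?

Lomuto partition with pivot = 11:

Initial array: [7, 15, 7, 7, 11]

arr[0]=7 <= 11: swap with position 0, array becomes [7, 15, 7, 7, 11]
arr[1]=15 > 11: no swap
arr[2]=7 <= 11: swap with position 1, array becomes [7, 7, 15, 7, 11]
arr[3]=7 <= 11: swap with position 2, array becomes [7, 7, 7, 15, 11]

Place pivot at position 3: [7, 7, 7, 11, 15]
Pivot position: 3

After partitioning with pivot 11, the array becomes [7, 7, 7, 11, 15]. The pivot is placed at index 3. All elements to the left of the pivot are <= 11, and all elements to the right are > 11.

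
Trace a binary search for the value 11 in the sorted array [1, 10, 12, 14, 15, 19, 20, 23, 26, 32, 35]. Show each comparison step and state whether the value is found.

Binary search for 11 in [1, 10, 12, 14, 15, 19, 20, 23, 26, 32, 35]:

lo=0, hi=10, mid=5, arr[mid]=19 -> 19 > 11, search left half
lo=0, hi=4, mid=2, arr[mid]=12 -> 12 > 11, search left half
lo=0, hi=1, mid=0, arr[mid]=1 -> 1 < 11, search right half
lo=1, hi=1, mid=1, arr[mid]=10 -> 10 < 11, search right half
lo=2 > hi=1, target 11 not found

Binary search determines that 11 is not in the array after 4 comparisons. The search space was exhausted without finding the target.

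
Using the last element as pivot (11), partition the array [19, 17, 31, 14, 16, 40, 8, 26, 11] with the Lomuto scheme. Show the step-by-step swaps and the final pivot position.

Lomuto partition with pivot = 11:

Initial array: [19, 17, 31, 14, 16, 40, 8, 26, 11]

arr[0]=19 > 11: no swap
arr[1]=17 > 11: no swap
arr[2]=31 > 11: no swap
arr[3]=14 > 11: no swap
arr[4]=16 > 11: no swap
arr[5]=40 > 11: no swap
arr[6]=8 <= 11: swap with position 0, array becomes [8, 17, 31, 14, 16, 40, 19, 26, 11]
arr[7]=26 > 11: no swap

Place pivot at position 1: [8, 11, 31, 14, 16, 40, 19, 26, 17]
Pivot position: 1

After partitioning with pivot 11, the array becomes [8, 11, 31, 14, 16, 40, 19, 26, 17]. The pivot is placed at index 1. All elements to the left of the pivot are <= 11, and all elements to the right are > 11.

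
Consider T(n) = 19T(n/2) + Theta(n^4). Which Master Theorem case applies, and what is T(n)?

Master Theorem for T(n) = 19T(n/2) + O(n^4):

a = 19, b = 2, c = 4
log_b(a) = log_2(19) = 4.2479

Case 1: c = 4 < log_2(19) = 4.2479
T(n) = O(n^(log_2 19))

For T(n) = 19T(n/2) + O(n^4): log_2(19) = 4.2479. This is Case 1 of the Master Theorem (c < log_b(a), work dominated by leaves), giving O(n^(log_2 19)).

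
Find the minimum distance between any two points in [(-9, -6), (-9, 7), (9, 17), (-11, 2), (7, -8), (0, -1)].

Computing all pairwise distances among 6 points:

d((-9, -6), (-9, 7)) = 13.0
d((-9, -6), (9, 17)) = 29.2062
d((-9, -6), (-11, 2)) = 8.2462
d((-9, -6), (7, -8)) = 16.1245
d((-9, -6), (0, -1)) = 10.2956
d((-9, 7), (9, 17)) = 20.5913
d((-9, 7), (-11, 2)) = 5.3852 <-- minimum
d((-9, 7), (7, -8)) = 21.9317
d((-9, 7), (0, -1)) = 12.0416
d((9, 17), (-11, 2)) = 25.0
d((9, 17), (7, -8)) = 25.0799
d((9, 17), (0, -1)) = 20.1246
d((-11, 2), (7, -8)) = 20.5913
d((-11, 2), (0, -1)) = 11.4018
d((7, -8), (0, -1)) = 9.8995

Closest pair: (-9, 7) and (-11, 2) with distance 5.3852

The closest pair is (-9, 7) and (-11, 2) with Euclidean distance 5.3852. For 6 points, brute-force pairwise comparison is shown above. For large n, the divide-and-conquer algorithm (sort by x, recurse on halves, check the dividing strip) achieves O(n log n).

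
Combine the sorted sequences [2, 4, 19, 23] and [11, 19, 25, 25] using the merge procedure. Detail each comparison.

Merging process:

Compare 2 vs 11: take 2 from left. Merged: [2]
Compare 4 vs 11: take 4 from left. Merged: [2, 4]
Compare 19 vs 11: take 11 from right. Merged: [2, 4, 11]
Compare 19 vs 19: take 19 from left. Merged: [2, 4, 11, 19]
Compare 23 vs 19: take 19 from right. Merged: [2, 4, 11, 19, 19]
Compare 23 vs 25: take 23 from left. Merged: [2, 4, 11, 19, 19, 23]
Append remaining from right: [25, 25]. Merged: [2, 4, 11, 19, 19, 23, 25, 25]

Final merged array: [2, 4, 11, 19, 19, 23, 25, 25]
Total comparisons: 6

The merged array is [2, 4, 11, 19, 19, 23, 25, 25], requiring 6 comparisons. The merge step runs in O(n) time where n is the total number of elements.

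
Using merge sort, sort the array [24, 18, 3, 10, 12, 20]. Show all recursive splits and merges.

Merge sort trace:

Split: [24, 18, 3, 10, 12, 20] -> [24, 18, 3] and [10, 12, 20]
  Split: [24, 18, 3] -> [24] and [18, 3]
    Split: [18, 3] -> [18] and [3]
    Merge: [18] + [3] -> [3, 18]
  Merge: [24] + [3, 18] -> [3, 18, 24]
  Split: [10, 12, 20] -> [10] and [12, 20]
    Split: [12, 20] -> [12] and [20]
    Merge: [12] + [20] -> [12, 20]
  Merge: [10] + [12, 20] -> [10, 12, 20]
Merge: [3, 18, 24] + [10, 12, 20] -> [3, 10, 12, 18, 20, 24]

Final sorted array: [3, 10, 12, 18, 20, 24]

The merge sort proceeds by recursively splitting the array and merging sorted halves.
After all merges, the sorted array is [3, 10, 12, 18, 20, 24].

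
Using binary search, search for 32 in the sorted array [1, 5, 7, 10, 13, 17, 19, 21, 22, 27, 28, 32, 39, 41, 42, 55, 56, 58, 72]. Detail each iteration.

Binary search for 32 in [1, 5, 7, 10, 13, 17, 19, 21, 22, 27, 28, 32, 39, 41, 42, 55, 56, 58, 72]:

lo=0, hi=18, mid=9, arr[mid]=27 -> 27 < 32, search right half
lo=10, hi=18, mid=14, arr[mid]=42 -> 42 > 32, search left half
lo=10, hi=13, mid=11, arr[mid]=32 -> Found target at index 11!

Binary search finds 32 at index 11 after 3 comparisons. The search repeatedly halves the search space by comparing with the middle element.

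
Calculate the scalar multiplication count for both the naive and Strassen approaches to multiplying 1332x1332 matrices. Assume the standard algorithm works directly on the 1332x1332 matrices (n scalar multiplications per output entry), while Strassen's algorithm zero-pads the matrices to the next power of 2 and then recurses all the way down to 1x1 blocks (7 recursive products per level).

Matrix multiplication for 1332x1332 matrices:

Strassen's algorithm requires power-of-2 dimensions. Pad 1332x1332 to 2048x2048 (next power of 2).

Standard algorithm: 1332^3 = 2363266368 multiplications
Strassen's algorithm: 7^(log2(2048)) = 7^11 = 1977326743 multiplications
Savings: 2363266368 - 1977326743 = 385939625 multiplications

Standard: 2363266368 multiplications (1332^3). Strassen: 1977326743 multiplications (7^11, after padding to 2048x2048). Strassen reduces 8 recursive multiplications to 7 at each level.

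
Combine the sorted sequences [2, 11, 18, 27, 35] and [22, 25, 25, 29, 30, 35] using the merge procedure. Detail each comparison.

Merging process:

Compare 2 vs 22: take 2 from left. Merged: [2]
Compare 11 vs 22: take 11 from left. Merged: [2, 11]
Compare 18 vs 22: take 18 from left. Merged: [2, 11, 18]
Compare 27 vs 22: take 22 from right. Merged: [2, 11, 18, 22]
Compare 27 vs 25: take 25 from right. Merged: [2, 11, 18, 22, 25]
Compare 27 vs 25: take 25 from right. Merged: [2, 11, 18, 22, 25, 25]
Compare 27 vs 29: take 27 from left. Merged: [2, 11, 18, 22, 25, 25, 27]
Compare 35 vs 29: take 29 from right. Merged: [2, 11, 18, 22, 25, 25, 27, 29]
Compare 35 vs 30: take 30 from right. Merged: [2, 11, 18, 22, 25, 25, 27, 29, 30]
Compare 35 vs 35: take 35 from left. Merged: [2, 11, 18, 22, 25, 25, 27, 29, 30, 35]
Append remaining from right: [35]. Merged: [2, 11, 18, 22, 25, 25, 27, 29, 30, 35, 35]

Final merged array: [2, 11, 18, 22, 25, 25, 27, 29, 30, 35, 35]
Total comparisons: 10

The merged array is [2, 11, 18, 22, 25, 25, 27, 29, 30, 35, 35], requiring 10 comparisons. The merge step runs in O(n) time where n is the total number of elements.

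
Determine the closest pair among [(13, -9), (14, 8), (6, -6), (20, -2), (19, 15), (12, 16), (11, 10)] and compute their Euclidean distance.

Computing all pairwise distances among 7 points:

d((13, -9), (14, 8)) = 17.0294
d((13, -9), (6, -6)) = 7.6158
d((13, -9), (20, -2)) = 9.8995
d((13, -9), (19, 15)) = 24.7386
d((13, -9), (12, 16)) = 25.02
d((13, -9), (11, 10)) = 19.105
d((14, 8), (6, -6)) = 16.1245
d((14, 8), (20, -2)) = 11.6619
d((14, 8), (19, 15)) = 8.6023
d((14, 8), (12, 16)) = 8.2462
d((14, 8), (11, 10)) = 3.6056 <-- minimum
d((6, -6), (20, -2)) = 14.5602
d((6, -6), (19, 15)) = 24.6982
d((6, -6), (12, 16)) = 22.8035
d((6, -6), (11, 10)) = 16.7631
d((20, -2), (19, 15)) = 17.0294
d((20, -2), (12, 16)) = 19.6977
d((20, -2), (11, 10)) = 15.0
d((19, 15), (12, 16)) = 7.0711
d((19, 15), (11, 10)) = 9.434
d((12, 16), (11, 10)) = 6.0828

Closest pair: (14, 8) and (11, 10) with distance 3.6056

The closest pair is (14, 8) and (11, 10) with Euclidean distance 3.6056. For 7 points, brute-force pairwise comparison is shown above. For large n, the divide-and-conquer algorithm (sort by x, recurse on halves, check the dividing strip) achieves O(n log n).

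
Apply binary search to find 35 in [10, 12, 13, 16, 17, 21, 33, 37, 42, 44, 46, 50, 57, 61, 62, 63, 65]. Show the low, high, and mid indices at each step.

Binary search for 35 in [10, 12, 13, 16, 17, 21, 33, 37, 42, 44, 46, 50, 57, 61, 62, 63, 65]:

lo=0, hi=16, mid=8, arr[mid]=42 -> 42 > 35, search left half
lo=0, hi=7, mid=3, arr[mid]=16 -> 16 < 35, search right half
lo=4, hi=7, mid=5, arr[mid]=21 -> 21 < 35, search right half
lo=6, hi=7, mid=6, arr[mid]=33 -> 33 < 35, search right half
lo=7, hi=7, mid=7, arr[mid]=37 -> 37 > 35, search left half
lo=7 > hi=6, target 35 not found

Binary search determines that 35 is not in the array after 5 comparisons. The search space was exhausted without finding the target.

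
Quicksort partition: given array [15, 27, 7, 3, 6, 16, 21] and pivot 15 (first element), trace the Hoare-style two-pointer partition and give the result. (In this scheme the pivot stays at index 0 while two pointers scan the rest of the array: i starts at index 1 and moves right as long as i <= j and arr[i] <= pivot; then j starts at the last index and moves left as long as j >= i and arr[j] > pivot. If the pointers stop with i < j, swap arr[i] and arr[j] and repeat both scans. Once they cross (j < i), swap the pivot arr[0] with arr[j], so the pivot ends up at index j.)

Hoare-style two-pointer partition with pivot = 15:

Initial array: [15, 27, 7, 3, 6, 16, 21]

Pointers start at i = 1, j = 6.
i stops at index 1 (arr[1]=27 > 15), j stops at index 4 (arr[4]=6 <= 15): swap arr[1] and arr[4], array becomes [15, 6, 7, 3, 27, 16, 21]
i ends at 4, j ends at 3: the pointers have crossed (j < i), so scanning stops.

Swap pivot arr[0] with arr[3] to place pivot at position 3: [3, 6, 7, 15, 27, 16, 21]
Pivot position: 3

After partitioning with pivot 15, the array becomes [3, 6, 7, 15, 27, 16, 21]. The pivot is placed at index 3. All elements to the left of the pivot are <= 15, and all elements to the right are > 15.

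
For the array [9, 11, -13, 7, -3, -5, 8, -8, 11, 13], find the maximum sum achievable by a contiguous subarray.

Using Kadane's algorithm on [9, 11, -13, 7, -3, -5, 8, -8, 11, 13]:

Scanning through the array:
Position 1 (value 11): max_ending_here = 20, max_so_far = 20
Position 2 (value -13): max_ending_here = 7, max_so_far = 20
Position 3 (value 7): max_ending_here = 14, max_so_far = 20
Position 4 (value -3): max_ending_here = 11, max_so_far = 20
Position 5 (value -5): max_ending_here = 6, max_so_far = 20
Position 6 (value 8): max_ending_here = 14, max_so_far = 20
Position 7 (value -8): max_ending_here = 6, max_so_far = 20
Position 8 (value 11): max_ending_here = 17, max_so_far = 20
Position 9 (value 13): max_ending_here = 30, max_so_far = 30

Maximum subarray: [9, 11, -13, 7, -3, -5, 8, -8, 11, 13]
Maximum sum: 30

The maximum subarray is [9, 11, -13, 7, -3, -5, 8, -8, 11, 13] with sum 30. This subarray runs from index 0 to index 9.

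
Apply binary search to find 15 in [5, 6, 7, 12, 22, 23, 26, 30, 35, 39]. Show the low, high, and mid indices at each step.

Binary search for 15 in [5, 6, 7, 12, 22, 23, 26, 30, 35, 39]:

lo=0, hi=9, mid=4, arr[mid]=22 -> 22 > 15, search left half
lo=0, hi=3, mid=1, arr[mid]=6 -> 6 < 15, search right half
lo=2, hi=3, mid=2, arr[mid]=7 -> 7 < 15, search right half
lo=3, hi=3, mid=3, arr[mid]=12 -> 12 < 15, search right half
lo=4 > hi=3, target 15 not found

Binary search determines that 15 is not in the array after 4 comparisons. The search space was exhausted without finding the target.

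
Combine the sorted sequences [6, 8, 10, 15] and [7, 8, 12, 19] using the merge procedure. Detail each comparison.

Merging process:

Compare 6 vs 7: take 6 from left. Merged: [6]
Compare 8 vs 7: take 7 from right. Merged: [6, 7]
Compare 8 vs 8: take 8 from left. Merged: [6, 7, 8]
Compare 10 vs 8: take 8 from right. Merged: [6, 7, 8, 8]
Compare 10 vs 12: take 10 from left. Merged: [6, 7, 8, 8, 10]
Compare 15 vs 12: take 12 from right. Merged: [6, 7, 8, 8, 10, 12]
Compare 15 vs 19: take 15 from left. Merged: [6, 7, 8, 8, 10, 12, 15]
Append remaining from right: [19]. Merged: [6, 7, 8, 8, 10, 12, 15, 19]

Final merged array: [6, 7, 8, 8, 10, 12, 15, 19]
Total comparisons: 7

The merged array is [6, 7, 8, 8, 10, 12, 15, 19], requiring 7 comparisons. The merge step runs in O(n) time where n is the total number of elements.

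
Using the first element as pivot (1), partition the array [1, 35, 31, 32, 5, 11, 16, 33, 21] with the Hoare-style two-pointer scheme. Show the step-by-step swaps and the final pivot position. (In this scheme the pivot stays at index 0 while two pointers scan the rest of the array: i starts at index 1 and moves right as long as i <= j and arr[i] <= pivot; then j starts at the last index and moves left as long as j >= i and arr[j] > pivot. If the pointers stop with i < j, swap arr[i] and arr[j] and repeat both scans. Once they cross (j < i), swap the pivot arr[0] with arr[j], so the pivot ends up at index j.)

Hoare-style two-pointer partition with pivot = 1:

Initial array: [1, 35, 31, 32, 5, 11, 16, 33, 21]

Pointers start at i = 1, j = 8.
i ends at 1, j ends at 0: the pointers have crossed (j < i), so scanning stops.

j = 0, so swapping arr[0] with arr[j] leaves the pivot at position 0: [1, 35, 31, 32, 5, 11, 16, 33, 21]
Pivot position: 0

After partitioning with pivot 1, the array becomes [1, 35, 31, 32, 5, 11, 16, 33, 21]. The pivot is placed at index 0. All elements to the left of the pivot are <= 1, and all elements to the right are > 1.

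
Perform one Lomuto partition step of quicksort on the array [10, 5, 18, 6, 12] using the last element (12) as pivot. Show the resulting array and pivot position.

Lomuto partition with pivot = 12:

Initial array: [10, 5, 18, 6, 12]

arr[0]=10 <= 12: swap with position 0, array becomes [10, 5, 18, 6, 12]
arr[1]=5 <= 12: swap with position 1, array becomes [10, 5, 18, 6, 12]
arr[2]=18 > 12: no swap
arr[3]=6 <= 12: swap with position 2, array becomes [10, 5, 6, 18, 12]

Place pivot at position 3: [10, 5, 6, 12, 18]
Pivot position: 3

After partitioning with pivot 12, the array becomes [10, 5, 6, 12, 18]. The pivot is placed at index 3. All elements to the left of the pivot are <= 12, and all elements to the right are > 12.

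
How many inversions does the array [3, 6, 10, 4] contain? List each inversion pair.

Finding inversions in [3, 6, 10, 4]:

(1, 3): arr[1]=6 > arr[3]=4
(2, 3): arr[2]=10 > arr[3]=4

Total inversions: 2

The array has 2 inversion(s): (1,3), (2,3). Each pair (i,j) satisfies i < j and arr[i] > arr[j].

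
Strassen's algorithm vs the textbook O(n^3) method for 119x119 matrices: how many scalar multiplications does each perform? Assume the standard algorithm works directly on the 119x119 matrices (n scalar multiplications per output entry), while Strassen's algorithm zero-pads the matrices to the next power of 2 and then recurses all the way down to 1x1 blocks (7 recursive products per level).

Matrix multiplication for 119x119 matrices:

Strassen's algorithm requires power-of-2 dimensions. Pad 119x119 to 128x128 (next power of 2).

Standard algorithm: 119^3 = 1685159 multiplications
Strassen's algorithm: 7^(log2(128)) = 7^7 = 823543 multiplications
Savings: 1685159 - 823543 = 861616 multiplications

Standard: 1685159 multiplications (119^3). Strassen: 823543 multiplications (7^7, after padding to 128x128). Strassen reduces 8 recursive multiplications to 7 at each level.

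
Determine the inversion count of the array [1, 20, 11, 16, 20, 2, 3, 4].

Finding inversions in [1, 20, 11, 16, 20, 2, 3, 4]:

(1, 2): arr[1]=20 > arr[2]=11
(1, 3): arr[1]=20 > arr[3]=16
(1, 5): arr[1]=20 > arr[5]=2
(1, 6): arr[1]=20 > arr[6]=3
(1, 7): arr[1]=20 > arr[7]=4
(2, 5): arr[2]=11 > arr[5]=2
(2, 6): arr[2]=11 > arr[6]=3
(2, 7): arr[2]=11 > arr[7]=4
(3, 5): arr[3]=16 > arr[5]=2
(3, 6): arr[3]=16 > arr[6]=3
(3, 7): arr[3]=16 > arr[7]=4
(4, 5): arr[4]=20 > arr[5]=2
(4, 6): arr[4]=20 > arr[6]=3
(4, 7): arr[4]=20 > arr[7]=4

Total inversions: 14

The array has 14 inversion(s): (1,2), (1,3), (1,5), (1,6), (1,7), (2,5), (2,6), (2,7), (3,5), (3,6), (3,7), (4,5), (4,6), (4,7). Each pair (i,j) satisfies i < j and arr[i] > arr[j].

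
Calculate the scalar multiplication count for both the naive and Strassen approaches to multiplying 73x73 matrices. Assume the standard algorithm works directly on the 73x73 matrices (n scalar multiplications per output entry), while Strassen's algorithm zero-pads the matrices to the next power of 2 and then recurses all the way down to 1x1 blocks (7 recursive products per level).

Matrix multiplication for 73x73 matrices:

Strassen's algorithm requires power-of-2 dimensions. Pad 73x73 to 128x128 (next power of 2).

Standard algorithm: 73^3 = 389017 multiplications
Strassen's algorithm: 7^(log2(128)) = 7^7 = 823543 multiplications
Difference: 389017 - 823543 = -434526 (Strassen uses MORE here due to padding overhead — for small or just-over-power-of-2 n, padding can outweigh the per-level savings)

Standard: 389017 multiplications (73^3). Strassen: 823543 multiplications (7^7, after padding to 128x128). Strassen reduces 8 recursive multiplications to 7 at each level.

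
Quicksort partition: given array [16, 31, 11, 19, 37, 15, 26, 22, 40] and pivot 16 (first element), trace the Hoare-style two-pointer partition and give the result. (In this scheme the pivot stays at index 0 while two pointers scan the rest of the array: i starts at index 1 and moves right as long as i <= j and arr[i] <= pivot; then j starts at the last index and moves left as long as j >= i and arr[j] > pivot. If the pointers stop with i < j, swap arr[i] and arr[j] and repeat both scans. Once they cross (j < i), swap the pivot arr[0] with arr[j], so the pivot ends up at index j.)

Hoare-style two-pointer partition with pivot = 16:

Initial array: [16, 31, 11, 19, 37, 15, 26, 22, 40]

Pointers start at i = 1, j = 8.
i stops at index 1 (arr[1]=31 > 16), j stops at index 5 (arr[5]=15 <= 16): swap arr[1] and arr[5], array becomes [16, 15, 11, 19, 37, 31, 26, 22, 40]
i ends at 3, j ends at 2: the pointers have crossed (j < i), so scanning stops.

Swap pivot arr[0] with arr[2] to place pivot at position 2: [11, 15, 16, 19, 37, 31, 26, 22, 40]
Pivot position: 2

After partitioning with pivot 16, the array becomes [11, 15, 16, 19, 37, 31, 26, 22, 40]. The pivot is placed at index 2. All elements to the left of the pivot are <= 16, and all elements to the right are > 16.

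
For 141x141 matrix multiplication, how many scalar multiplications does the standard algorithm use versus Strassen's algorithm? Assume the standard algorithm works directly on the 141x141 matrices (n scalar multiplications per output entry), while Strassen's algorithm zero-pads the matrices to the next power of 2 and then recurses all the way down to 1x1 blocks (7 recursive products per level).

Matrix multiplication for 141x141 matrices:

Strassen's algorithm requires power-of-2 dimensions. Pad 141x141 to 256x256 (next power of 2).

Standard algorithm: 141^3 = 2803221 multiplications
Strassen's algorithm: 7^(log2(256)) = 7^8 = 5764801 multiplications
Difference: 2803221 - 5764801 = -2961580 (Strassen uses MORE here due to padding overhead — for small or just-over-power-of-2 n, padding can outweigh the per-level savings)

Standard: 2803221 multiplications (141^3). Strassen: 5764801 multiplications (7^8, after padding to 256x256). Strassen reduces 8 recursive multiplications to 7 at each level.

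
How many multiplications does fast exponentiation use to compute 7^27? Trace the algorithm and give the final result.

Computing 7^27 by squaring (build up from 7^1; each line after the first costs one multiplication):

7^1 = 7
7^2 = (7^1)^2 = 7^2 = 49
7^3 = 7 * 7^2 = 7 * 49 = 343
7^6 = (7^3)^2 = 343^2 = 117649
7^12 = (7^6)^2 = 117649^2 = 13841287201
7^13 = 7 * 7^12 = 7 * 13841287201 = 96889010407
7^26 = (7^13)^2 = 96889010407^2 = 9387480337647754305649
7^27 = 7 * 7^26 = 7 * 9387480337647754305649 = 65712362363534280139543

Result: 65712362363534280139543
Multiplications needed: 7 (7 lines after 7^1)

7^27 = 65712362363534280139543. Using exponentiation by squaring, this requires 7 multiplications. The key idea: if the exponent is even, square the half-power; if odd, multiply by the base once.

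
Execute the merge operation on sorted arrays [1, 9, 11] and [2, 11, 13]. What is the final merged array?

Merging process:

Compare 1 vs 2: take 1 from left. Merged: [1]
Compare 9 vs 2: take 2 from right. Merged: [1, 2]
Compare 9 vs 11: take 9 from left. Merged: [1, 2, 9]
Compare 11 vs 11: take 11 from left. Merged: [1, 2, 9, 11]
Append remaining from right: [11, 13]. Merged: [1, 2, 9, 11, 11, 13]

Final merged array: [1, 2, 9, 11, 11, 13]
Total comparisons: 4

The merged array is [1, 2, 9, 11, 11, 13], requiring 4 comparisons. The merge step runs in O(n) time where n is the total number of elements.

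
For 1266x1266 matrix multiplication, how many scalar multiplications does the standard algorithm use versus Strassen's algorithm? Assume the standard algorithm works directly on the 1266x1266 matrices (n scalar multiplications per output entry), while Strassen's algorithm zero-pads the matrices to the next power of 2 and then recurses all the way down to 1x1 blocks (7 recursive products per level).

Matrix multiplication for 1266x1266 matrices:

Strassen's algorithm requires power-of-2 dimensions. Pad 1266x1266 to 2048x2048 (next power of 2).

Standard algorithm: 1266^3 = 2029089096 multiplications
Strassen's algorithm: 7^(log2(2048)) = 7^11 = 1977326743 multiplications
Savings: 2029089096 - 1977326743 = 51762353 multiplications

Standard: 2029089096 multiplications (1266^3). Strassen: 1977326743 multiplications (7^11, after padding to 2048x2048). Strassen reduces 8 recursive multiplications to 7 at each level.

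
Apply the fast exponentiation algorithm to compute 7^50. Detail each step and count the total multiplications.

Computing 7^50 by squaring (build up from 7^1; each line after the first costs one multiplication):

7^1 = 7
7^2 = (7^1)^2 = 7^2 = 49
7^3 = 7 * 7^2 = 7 * 49 = 343
7^6 = (7^3)^2 = 343^2 = 117649
7^12 = (7^6)^2 = 117649^2 = 13841287201
7^24 = (7^12)^2 = 13841287201^2 = 191581231380566414401
7^25 = 7 * 7^24 = 7 * 191581231380566414401 = 1341068619663964900807
7^50 = (7^25)^2 = 1341068619663964900807^2 = 1798465042647412146620280340569649349251249

Result: 1798465042647412146620280340569649349251249
Multiplications needed: 7 (7 lines after 7^1)

7^50 = 1798465042647412146620280340569649349251249. Using exponentiation by squaring, this requires 7 multiplications. The key idea: if the exponent is even, square the half-power; if odd, multiply by the base once.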